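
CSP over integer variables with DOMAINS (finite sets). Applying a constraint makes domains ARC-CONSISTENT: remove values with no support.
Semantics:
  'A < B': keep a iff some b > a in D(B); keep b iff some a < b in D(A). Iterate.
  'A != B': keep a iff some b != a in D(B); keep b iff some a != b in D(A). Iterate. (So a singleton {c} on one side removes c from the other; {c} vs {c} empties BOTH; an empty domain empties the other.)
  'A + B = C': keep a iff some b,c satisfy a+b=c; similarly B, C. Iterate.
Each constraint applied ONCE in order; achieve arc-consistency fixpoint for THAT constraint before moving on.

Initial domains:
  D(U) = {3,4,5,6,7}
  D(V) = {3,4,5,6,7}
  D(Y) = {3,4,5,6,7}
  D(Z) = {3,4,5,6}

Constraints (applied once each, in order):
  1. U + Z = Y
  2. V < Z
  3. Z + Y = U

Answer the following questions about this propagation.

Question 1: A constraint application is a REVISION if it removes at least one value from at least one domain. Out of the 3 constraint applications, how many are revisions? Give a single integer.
Constraint 1 (U + Z = Y) on D(U)={3,4,5,6,7} D(Z)={3,4,5,6} D(Y)={3,4,5,6,7}: U {3,4,5,6,7}->{3,4}; Z {3,4,5,6}->{3,4}; Y {3,4,5,6,7}->{6,7} => REVISION
Constraint 2 (V < Z) on D(V)={3,4,5,6,7} D(Z)={3,4}: V {3,4,5,6,7}->{3}; Z {3,4}->{4} => REVISION
Constraint 3 (Z + Y = U) on D(Z)={4} D(Y)={6,7} D(U)={3,4}: Z {4}->{}; Y {6,7}->{}; U {3,4}->{} => REVISION
Total revisions = 3

Answer: 3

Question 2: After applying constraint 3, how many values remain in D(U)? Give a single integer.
Answer: 0

Derivation:
Constraint 1 (U + Z = Y) on D(U)={3,4,5,6,7} D(Z)={3,4,5,6} D(Y)={3,4,5,6,7}: U {3,4,5,6,7}->{3,4}; Z {3,4,5,6}->{3,4}; Y {3,4,5,6,7}->{6,7}
Constraint 2 (V < Z) on D(V)={3,4,5,6,7} D(Z)={3,4}: V {3,4,5,6,7}->{3}; Z {3,4}->{4}
Constraint 3 (Z + Y = U) on D(Z)={4} D(Y)={6,7} D(U)={3,4}: Z {4}->{}; Y {6,7}->{}; U {3,4}->{}
So after constraint 3: D(U)={}, size = 0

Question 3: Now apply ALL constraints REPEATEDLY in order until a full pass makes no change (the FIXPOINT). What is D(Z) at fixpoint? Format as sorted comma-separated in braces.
Answer: {}

Derivation:
pass 0 (initial): D(Z)={3,4,5,6}
pass 1: U {3,4,5,6,7}->{}; V {3,4,5,6,7}->{3}; Y {3,4,5,6,7}->{}; Z {3,4,5,6}->{}
pass 2: V {3}->{}
pass 3: no change
Fixpoint after 3 passes: D(Z) = {}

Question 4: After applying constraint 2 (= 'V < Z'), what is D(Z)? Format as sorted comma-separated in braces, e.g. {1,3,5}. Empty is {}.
Constraint 1 (U + Z = Y) on D(U)={3,4,5,6,7} D(Z)={3,4,5,6} D(Y)={3,4,5,6,7}: U {3,4,5,6,7}->{3,4}; Z {3,4,5,6}->{3,4}; Y {3,4,5,6,7}->{6,7}
Constraint 2 (V < Z) on D(V)={3,4,5,6,7} D(Z)={3,4}: V {3,4,5,6,7}->{3}; Z {3,4}->{4}
So after constraint 2: D(Z) = {4}

Answer: {4}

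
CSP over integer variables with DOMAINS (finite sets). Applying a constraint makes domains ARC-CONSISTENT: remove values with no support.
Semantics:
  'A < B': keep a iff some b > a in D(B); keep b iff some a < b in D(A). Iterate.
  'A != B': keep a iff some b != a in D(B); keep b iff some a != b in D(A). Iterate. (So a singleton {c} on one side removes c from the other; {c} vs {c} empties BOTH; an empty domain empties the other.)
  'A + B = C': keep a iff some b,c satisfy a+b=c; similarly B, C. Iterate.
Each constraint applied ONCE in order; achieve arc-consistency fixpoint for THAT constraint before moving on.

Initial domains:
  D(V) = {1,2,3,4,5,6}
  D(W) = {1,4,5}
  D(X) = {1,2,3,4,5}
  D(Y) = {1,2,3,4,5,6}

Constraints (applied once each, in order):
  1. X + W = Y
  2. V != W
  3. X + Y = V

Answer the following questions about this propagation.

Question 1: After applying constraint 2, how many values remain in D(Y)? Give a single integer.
Answer: 5

Derivation:
Constraint 1 (X + W = Y) on D(X)={1,2,3,4,5} D(W)={1,4,5} D(Y)={1,2,3,4,5,6}: Y {1,2,3,4,5,6}->{2,3,4,5,6}
Constraint 2 (V != W) on D(V)={1,2,3,4,5,6} D(W)={1,4,5}: no change
So after constraint 2: D(Y)={2,3,4,5,6}, size = 5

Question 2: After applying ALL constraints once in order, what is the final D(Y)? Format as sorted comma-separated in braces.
Answer: {2,3,4,5}

Derivation:
Constraint 1 (X + W = Y) on D(X)={1,2,3,4,5} D(W)={1,4,5} D(Y)={1,2,3,4,5,6}: Y {1,2,3,4,5,6}->{2,3,4,5,6}
Constraint 2 (V != W) on D(V)={1,2,3,4,5,6} D(W)={1,4,5}: no change
Constraint 3 (X + Y = V) on D(X)={1,2,3,4,5} D(Y)={2,3,4,5,6} D(V)={1,2,3,4,5,6}: X {1,2,3,4,5}->{1,2,3,4}; Y {2,3,4,5,6}->{2,3,4,5}; V {1,2,3,4,5,6}->{3,4,5,6}
So after all 3 constraints: D(Y) = {2,3,4,5}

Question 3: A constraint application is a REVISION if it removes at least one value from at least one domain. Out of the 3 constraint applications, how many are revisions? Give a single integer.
Constraint 1 (X + W = Y) on D(X)={1,2,3,4,5} D(W)={1,4,5} D(Y)={1,2,3,4,5,6}: Y {1,2,3,4,5,6}->{2,3,4,5,6} => REVISION
Constraint 2 (V != W) on D(V)={1,2,3,4,5,6} D(W)={1,4,5}: no change => not a revision
Constraint 3 (X + Y = V) on D(X)={1,2,3,4,5} D(Y)={2,3,4,5,6} D(V)={1,2,3,4,5,6}: X {1,2,3,4,5}->{1,2,3,4}; Y {2,3,4,5,6}->{2,3,4,5}; V {1,2,3,4,5,6}->{3,4,5,6} => REVISION
Total revisions = 2

Answer: 2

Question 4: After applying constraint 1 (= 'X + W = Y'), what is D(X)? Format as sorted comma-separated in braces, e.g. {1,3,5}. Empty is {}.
Constraint 1 (X + W = Y) on D(X)={1,2,3,4,5} D(W)={1,4,5} D(Y)={1,2,3,4,5,6}: Y {1,2,3,4,5,6}->{2,3,4,5,6}
So after constraint 1: D(X) = {1,2,3,4,5}

Answer: {1,2,3,4,5}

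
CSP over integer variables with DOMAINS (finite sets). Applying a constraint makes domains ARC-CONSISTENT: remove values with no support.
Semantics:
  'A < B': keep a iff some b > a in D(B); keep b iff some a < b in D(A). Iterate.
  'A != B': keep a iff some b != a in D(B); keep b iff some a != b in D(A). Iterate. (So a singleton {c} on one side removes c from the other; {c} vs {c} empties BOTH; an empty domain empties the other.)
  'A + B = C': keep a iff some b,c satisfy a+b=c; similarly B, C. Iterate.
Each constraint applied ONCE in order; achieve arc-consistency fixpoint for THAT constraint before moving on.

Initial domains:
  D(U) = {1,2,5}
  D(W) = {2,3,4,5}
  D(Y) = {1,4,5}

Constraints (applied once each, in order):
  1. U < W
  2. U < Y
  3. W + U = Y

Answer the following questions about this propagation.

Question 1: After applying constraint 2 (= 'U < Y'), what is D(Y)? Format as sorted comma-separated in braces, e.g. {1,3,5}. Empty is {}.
Constraint 1 (U < W) on D(U)={1,2,5} D(W)={2,3,4,5}: U {1,2,5}->{1,2}
Constraint 2 (U < Y) on D(U)={1,2} D(Y)={1,4,5}: Y {1,4,5}->{4,5}
So after constraint 2: D(Y) = {4,5}

Answer: {4,5}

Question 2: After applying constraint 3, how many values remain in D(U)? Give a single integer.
Constraint 1 (U < W) on D(U)={1,2,5} D(W)={2,3,4,5}: U {1,2,5}->{1,2}
Constraint 2 (U < Y) on D(U)={1,2} D(Y)={1,4,5}: Y {1,4,5}->{4,5}
Constraint 3 (W + U = Y) on D(W)={2,3,4,5} D(U)={1,2} D(Y)={4,5}: W {2,3,4,5}->{2,3,4}
So after constraint 3: D(U)={1,2}, size = 2

Answer: 2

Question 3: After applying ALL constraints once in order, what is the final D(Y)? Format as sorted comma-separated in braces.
Constraint 1 (U < W) on D(U)={1,2,5} D(W)={2,3,4,5}: U {1,2,5}->{1,2}
Constraint 2 (U < Y) on D(U)={1,2} D(Y)={1,4,5}: Y {1,4,5}->{4,5}
Constraint 3 (W + U = Y) on D(W)={2,3,4,5} D(U)={1,2} D(Y)={4,5}: W {2,3,4,5}->{2,3,4}
So after all 3 constraints: D(Y) = {4,5}

Answer: {4,5}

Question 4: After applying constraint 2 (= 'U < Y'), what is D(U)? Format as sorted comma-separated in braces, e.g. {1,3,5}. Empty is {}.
Constraint 1 (U < W) on D(U)={1,2,5} D(W)={2,3,4,5}: U {1,2,5}->{1,2}
Constraint 2 (U < Y) on D(U)={1,2} D(Y)={1,4,5}: Y {1,4,5}->{4,5}
So after constraint 2: D(U) = {1,2}

Answer: {1,2}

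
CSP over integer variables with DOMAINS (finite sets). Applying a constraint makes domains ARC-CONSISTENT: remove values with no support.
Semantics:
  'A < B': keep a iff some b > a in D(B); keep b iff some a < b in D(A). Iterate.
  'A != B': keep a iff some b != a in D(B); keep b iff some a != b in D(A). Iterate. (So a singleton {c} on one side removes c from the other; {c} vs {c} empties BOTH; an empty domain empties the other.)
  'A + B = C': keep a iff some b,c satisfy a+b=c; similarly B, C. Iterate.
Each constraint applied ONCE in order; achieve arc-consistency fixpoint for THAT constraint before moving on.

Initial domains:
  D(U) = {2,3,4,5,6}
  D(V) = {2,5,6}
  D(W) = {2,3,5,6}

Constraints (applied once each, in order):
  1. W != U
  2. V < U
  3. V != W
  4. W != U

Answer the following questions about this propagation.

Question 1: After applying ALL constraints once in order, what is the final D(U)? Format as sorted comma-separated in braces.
Answer: {3,4,5,6}

Derivation:
Constraint 1 (W != U) on D(W)={2,3,5,6} D(U)={2,3,4,5,6}: no change
Constraint 2 (V < U) on D(V)={2,5,6} D(U)={2,3,4,5,6}: V {2,5,6}->{2,5}; U {2,3,4,5,6}->{3,4,5,6}
Constraint 3 (V != W) on D(V)={2,5} D(W)={2,3,5,6}: no change
Constraint 4 (W != U) on D(W)={2,3,5,6} D(U)={3,4,5,6}: no change
So after all 4 constraints: D(U) = {3,4,5,6}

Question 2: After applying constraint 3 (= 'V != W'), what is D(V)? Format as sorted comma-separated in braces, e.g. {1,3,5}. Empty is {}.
Constraint 1 (W != U) on D(W)={2,3,5,6} D(U)={2,3,4,5,6}: no change
Constraint 2 (V < U) on D(V)={2,5,6} D(U)={2,3,4,5,6}: V {2,5,6}->{2,5}; U {2,3,4,5,6}->{3,4,5,6}
Constraint 3 (V != W) on D(V)={2,5} D(W)={2,3,5,6}: no change
So after constraint 3: D(V) = {2,5}

Answer: {2,5}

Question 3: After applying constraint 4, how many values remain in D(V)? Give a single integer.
Constraint 1 (W != U) on D(W)={2,3,5,6} D(U)={2,3,4,5,6}: no change
Constraint 2 (V < U) on D(V)={2,5,6} D(U)={2,3,4,5,6}: V {2,5,6}->{2,5}; U {2,3,4,5,6}->{3,4,5,6}
Constraint 3 (V != W) on D(V)={2,5} D(W)={2,3,5,6}: no change
Constraint 4 (W != U) on D(W)={2,3,5,6} D(U)={3,4,5,6}: no change
So after constraint 4: D(V)={2,5}, size = 2

Answer: 2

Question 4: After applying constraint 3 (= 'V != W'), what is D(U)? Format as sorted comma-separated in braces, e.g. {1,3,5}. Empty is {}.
Constraint 1 (W != U) on D(W)={2,3,5,6} D(U)={2,3,4,5,6}: no change
Constraint 2 (V < U) on D(V)={2,5,6} D(U)={2,3,4,5,6}: V {2,5,6}->{2,5}; U {2,3,4,5,6}->{3,4,5,6}
Constraint 3 (V != W) on D(V)={2,5} D(W)={2,3,5,6}: no change
So after constraint 3: D(U) = {3,4,5,6}

Answer: {3,4,5,6}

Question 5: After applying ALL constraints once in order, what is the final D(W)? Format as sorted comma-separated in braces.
Answer: {2,3,5,6}

Derivation:
Constraint 1 (W != U) on D(W)={2,3,5,6} D(U)={2,3,4,5,6}: no change
Constraint 2 (V < U) on D(V)={2,5,6} D(U)={2,3,4,5,6}: V {2,5,6}->{2,5}; U {2,3,4,5,6}->{3,4,5,6}
Constraint 3 (V != W) on D(V)={2,5} D(W)={2,3,5,6}: no change
Constraint 4 (W != U) on D(W)={2,3,5,6} D(U)={3,4,5,6}: no change
So after all 4 constraints: D(W) = {2,3,5,6}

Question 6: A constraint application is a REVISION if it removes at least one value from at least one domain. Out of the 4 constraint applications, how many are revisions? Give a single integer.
Answer: 1

Derivation:
Constraint 1 (W != U) on D(W)={2,3,5,6} D(U)={2,3,4,5,6}: no change => not a revision
Constraint 2 (V < U) on D(V)={2,5,6} D(U)={2,3,4,5,6}: V {2,5,6}->{2,5}; U {2,3,4,5,6}->{3,4,5,6} => REVISION
Constraint 3 (V != W) on D(V)={2,5} D(W)={2,3,5,6}: no change => not a revision
Constraint 4 (W != U) on D(W)={2,3,5,6} D(U)={3,4,5,6}: no change => not a revision
Total revisions = 1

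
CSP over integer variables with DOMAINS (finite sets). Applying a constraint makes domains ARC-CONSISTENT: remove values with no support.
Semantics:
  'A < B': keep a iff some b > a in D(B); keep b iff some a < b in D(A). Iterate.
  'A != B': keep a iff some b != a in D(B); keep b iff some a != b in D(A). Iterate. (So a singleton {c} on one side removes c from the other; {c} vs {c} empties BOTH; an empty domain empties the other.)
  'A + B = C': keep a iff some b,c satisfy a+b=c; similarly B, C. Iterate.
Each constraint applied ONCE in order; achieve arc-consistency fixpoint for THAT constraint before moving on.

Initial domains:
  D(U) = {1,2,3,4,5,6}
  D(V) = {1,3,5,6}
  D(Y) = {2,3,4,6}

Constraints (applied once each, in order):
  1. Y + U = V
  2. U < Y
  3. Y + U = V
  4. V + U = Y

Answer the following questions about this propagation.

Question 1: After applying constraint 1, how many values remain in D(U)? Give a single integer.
Constraint 1 (Y + U = V) on D(Y)={2,3,4,6} D(U)={1,2,3,4,5,6} D(V)={1,3,5,6}: Y {2,3,4,6}->{2,3,4}; U {1,2,3,4,5,6}->{1,2,3,4}; V {1,3,5,6}->{3,5,6}
So after constraint 1: D(U)={1,2,3,4}, size = 4

Answer: 4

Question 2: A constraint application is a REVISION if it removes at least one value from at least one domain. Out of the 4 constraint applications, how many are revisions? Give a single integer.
Answer: 3

Derivation:
Constraint 1 (Y + U = V) on D(Y)={2,3,4,6} D(U)={1,2,3,4,5,6} D(V)={1,3,5,6}: Y {2,3,4,6}->{2,3,4}; U {1,2,3,4,5,6}->{1,2,3,4}; V {1,3,5,6}->{3,5,6} => REVISION
Constraint 2 (U < Y) on D(U)={1,2,3,4} D(Y)={2,3,4}: U {1,2,3,4}->{1,2,3} => REVISION
Constraint 3 (Y + U = V) on D(Y)={2,3,4} D(U)={1,2,3} D(V)={3,5,6}: no change => not a revision
Constraint 4 (V + U = Y) on D(V)={3,5,6} D(U)={1,2,3} D(Y)={2,3,4}: V {3,5,6}->{3}; U {1,2,3}->{1}; Y {2,3,4}->{4} => REVISION
Total revisions = 3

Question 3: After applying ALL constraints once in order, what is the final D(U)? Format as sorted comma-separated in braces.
Answer: {1}

Derivation:
Constraint 1 (Y + U = V) on D(Y)={2,3,4,6} D(U)={1,2,3,4,5,6} D(V)={1,3,5,6}: Y {2,3,4,6}->{2,3,4}; U {1,2,3,4,5,6}->{1,2,3,4}; V {1,3,5,6}->{3,5,6}
Constraint 2 (U < Y) on D(U)={1,2,3,4} D(Y)={2,3,4}: U {1,2,3,4}->{1,2,3}
Constraint 3 (Y + U = V) on D(Y)={2,3,4} D(U)={1,2,3} D(V)={3,5,6}: no change
Constraint 4 (V + U = Y) on D(V)={3,5,6} D(U)={1,2,3} D(Y)={2,3,4}: V {3,5,6}->{3}; U {1,2,3}->{1}; Y {2,3,4}->{4}
So after all 4 constraints: D(U) = {1}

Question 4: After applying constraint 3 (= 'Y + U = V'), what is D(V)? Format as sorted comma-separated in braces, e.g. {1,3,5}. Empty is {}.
Answer: {3,5,6}

Derivation:
Constraint 1 (Y + U = V) on D(Y)={2,3,4,6} D(U)={1,2,3,4,5,6} D(V)={1,3,5,6}: Y {2,3,4,6}->{2,3,4}; U {1,2,3,4,5,6}->{1,2,3,4}; V {1,3,5,6}->{3,5,6}
Constraint 2 (U < Y) on D(U)={1,2,3,4} D(Y)={2,3,4}: U {1,2,3,4}->{1,2,3}
Constraint 3 (Y + U = V) on D(Y)={2,3,4} D(U)={1,2,3} D(V)={3,5,6}: no change
So after constraint 3: D(V) = {3,5,6}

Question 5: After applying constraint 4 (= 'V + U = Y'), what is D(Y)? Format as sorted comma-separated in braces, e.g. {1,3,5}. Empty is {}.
Answer: {4}

Derivation:
Constraint 1 (Y + U = V) on D(Y)={2,3,4,6} D(U)={1,2,3,4,5,6} D(V)={1,3,5,6}: Y {2,3,4,6}->{2,3,4}; U {1,2,3,4,5,6}->{1,2,3,4}; V {1,3,5,6}->{3,5,6}
Constraint 2 (U < Y) on D(U)={1,2,3,4} D(Y)={2,3,4}: U {1,2,3,4}->{1,2,3}
Constraint 3 (Y + U = V) on D(Y)={2,3,4} D(U)={1,2,3} D(V)={3,5,6}: no change
Constraint 4 (V + U = Y) on D(V)={3,5,6} D(U)={1,2,3} D(Y)={2,3,4}: V {3,5,6}->{3}; U {1,2,3}->{1}; Y {2,3,4}->{4}
So after constraint 4: D(Y) = {4}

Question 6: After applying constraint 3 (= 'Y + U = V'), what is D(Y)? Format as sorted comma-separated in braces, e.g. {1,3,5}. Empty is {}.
Answer: {2,3,4}

Derivation:
Constraint 1 (Y + U = V) on D(Y)={2,3,4,6} D(U)={1,2,3,4,5,6} D(V)={1,3,5,6}: Y {2,3,4,6}->{2,3,4}; U {1,2,3,4,5,6}->{1,2,3,4}; V {1,3,5,6}->{3,5,6}
Constraint 2 (U < Y) on D(U)={1,2,3,4} D(Y)={2,3,4}: U {1,2,3,4}->{1,2,3}
Constraint 3 (Y + U = V) on D(Y)={2,3,4} D(U)={1,2,3} D(V)={3,5,6}: no change
So after constraint 3: D(Y) = {2,3,4}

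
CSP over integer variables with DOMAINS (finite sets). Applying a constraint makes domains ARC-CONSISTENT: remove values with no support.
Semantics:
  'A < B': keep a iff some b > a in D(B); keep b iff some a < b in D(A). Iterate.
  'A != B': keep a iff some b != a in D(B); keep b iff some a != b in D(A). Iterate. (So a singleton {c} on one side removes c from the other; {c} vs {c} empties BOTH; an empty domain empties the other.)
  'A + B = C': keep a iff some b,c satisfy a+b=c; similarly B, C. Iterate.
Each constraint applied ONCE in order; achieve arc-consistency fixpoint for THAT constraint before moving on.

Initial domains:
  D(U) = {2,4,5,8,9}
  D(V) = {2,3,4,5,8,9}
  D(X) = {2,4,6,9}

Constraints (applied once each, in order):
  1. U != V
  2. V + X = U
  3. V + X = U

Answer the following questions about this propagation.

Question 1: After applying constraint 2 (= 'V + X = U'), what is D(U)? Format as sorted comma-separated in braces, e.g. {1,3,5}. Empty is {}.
Constraint 1 (U != V) on D(U)={2,4,5,8,9} D(V)={2,3,4,5,8,9}: no change
Constraint 2 (V + X = U) on D(V)={2,3,4,5,8,9} D(X)={2,4,6,9} D(U)={2,4,5,8,9}: V {2,3,4,5,8,9}->{2,3,4,5}; X {2,4,6,9}->{2,4,6}; U {2,4,5,8,9}->{4,5,8,9}
So after constraint 2: D(U) = {4,5,8,9}

Answer: {4,5,8,9}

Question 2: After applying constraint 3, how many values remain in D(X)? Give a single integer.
Constraint 1 (U != V) on D(U)={2,4,5,8,9} D(V)={2,3,4,5,8,9}: no change
Constraint 2 (V + X = U) on D(V)={2,3,4,5,8,9} D(X)={2,4,6,9} D(U)={2,4,5,8,9}: V {2,3,4,5,8,9}->{2,3,4,5}; X {2,4,6,9}->{2,4,6}; U {2,4,5,8,9}->{4,5,8,9}
Constraint 3 (V + X = U) on D(V)={2,3,4,5} D(X)={2,4,6} D(U)={4,5,8,9}: no change
So after constraint 3: D(X)={2,4,6}, size = 3

Answer: 3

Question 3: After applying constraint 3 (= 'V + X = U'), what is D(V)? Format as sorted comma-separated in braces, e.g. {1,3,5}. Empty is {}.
Constraint 1 (U != V) on D(U)={2,4,5,8,9} D(V)={2,3,4,5,8,9}: no change
Constraint 2 (V + X = U) on D(V)={2,3,4,5,8,9} D(X)={2,4,6,9} D(U)={2,4,5,8,9}: V {2,3,4,5,8,9}->{2,3,4,5}; X {2,4,6,9}->{2,4,6}; U {2,4,5,8,9}->{4,5,8,9}
Constraint 3 (V + X = U) on D(V)={2,3,4,5} D(X)={2,4,6} D(U)={4,5,8,9}: no change
So after constraint 3: D(V) = {2,3,4,5}

Answer: {2,3,4,5}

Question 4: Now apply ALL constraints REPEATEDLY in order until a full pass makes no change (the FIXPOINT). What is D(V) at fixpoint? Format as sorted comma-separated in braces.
pass 0 (initial): D(V)={2,3,4,5,8,9}
pass 1: U {2,4,5,8,9}->{4,5,8,9}; V {2,3,4,5,8,9}->{2,3,4,5}; X {2,4,6,9}->{2,4,6}
pass 2: no change
Fixpoint after 2 passes: D(V) = {2,3,4,5}

Answer: {2,3,4,5}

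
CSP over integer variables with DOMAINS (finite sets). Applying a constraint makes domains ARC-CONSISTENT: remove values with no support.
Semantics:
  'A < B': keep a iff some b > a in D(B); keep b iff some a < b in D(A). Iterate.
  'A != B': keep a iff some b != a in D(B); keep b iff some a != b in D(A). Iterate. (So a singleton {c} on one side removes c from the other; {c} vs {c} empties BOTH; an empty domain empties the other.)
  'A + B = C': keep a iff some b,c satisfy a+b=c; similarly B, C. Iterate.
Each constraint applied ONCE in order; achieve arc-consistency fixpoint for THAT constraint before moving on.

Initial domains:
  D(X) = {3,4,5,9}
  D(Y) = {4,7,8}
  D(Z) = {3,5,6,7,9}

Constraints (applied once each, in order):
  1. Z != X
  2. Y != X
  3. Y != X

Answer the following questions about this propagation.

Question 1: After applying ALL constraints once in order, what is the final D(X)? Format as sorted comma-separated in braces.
Answer: {3,4,5,9}

Derivation:
Constraint 1 (Z != X) on D(Z)={3,5,6,7,9} D(X)={3,4,5,9}: no change
Constraint 2 (Y != X) on D(Y)={4,7,8} D(X)={3,4,5,9}: no change
Constraint 3 (Y != X) on D(Y)={4,7,8} D(X)={3,4,5,9}: no change
So after all 3 constraints: D(X) = {3,4,5,9}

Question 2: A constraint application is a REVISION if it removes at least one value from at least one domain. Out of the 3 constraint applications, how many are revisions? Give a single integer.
Answer: 0

Derivation:
Constraint 1 (Z != X) on D(Z)={3,5,6,7,9} D(X)={3,4,5,9}: no change => not a revision
Constraint 2 (Y != X) on D(Y)={4,7,8} D(X)={3,4,5,9}: no change => not a revision
Constraint 3 (Y != X) on D(Y)={4,7,8} D(X)={3,4,5,9}: no change => not a revision
Total revisions = 0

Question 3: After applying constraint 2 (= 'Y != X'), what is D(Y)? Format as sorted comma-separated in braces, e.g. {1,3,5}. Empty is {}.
Answer: {4,7,8}

Derivation:
Constraint 1 (Z != X) on D(Z)={3,5,6,7,9} D(X)={3,4,5,9}: no change
Constraint 2 (Y != X) on D(Y)={4,7,8} D(X)={3,4,5,9}: no change
So after constraint 2: D(Y) = {4,7,8}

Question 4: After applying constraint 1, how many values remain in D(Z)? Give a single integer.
Answer: 5

Derivation:
Constraint 1 (Z != X) on D(Z)={3,5,6,7,9} D(X)={3,4,5,9}: no change
So after constraint 1: D(Z)={3,5,6,7,9}, size = 5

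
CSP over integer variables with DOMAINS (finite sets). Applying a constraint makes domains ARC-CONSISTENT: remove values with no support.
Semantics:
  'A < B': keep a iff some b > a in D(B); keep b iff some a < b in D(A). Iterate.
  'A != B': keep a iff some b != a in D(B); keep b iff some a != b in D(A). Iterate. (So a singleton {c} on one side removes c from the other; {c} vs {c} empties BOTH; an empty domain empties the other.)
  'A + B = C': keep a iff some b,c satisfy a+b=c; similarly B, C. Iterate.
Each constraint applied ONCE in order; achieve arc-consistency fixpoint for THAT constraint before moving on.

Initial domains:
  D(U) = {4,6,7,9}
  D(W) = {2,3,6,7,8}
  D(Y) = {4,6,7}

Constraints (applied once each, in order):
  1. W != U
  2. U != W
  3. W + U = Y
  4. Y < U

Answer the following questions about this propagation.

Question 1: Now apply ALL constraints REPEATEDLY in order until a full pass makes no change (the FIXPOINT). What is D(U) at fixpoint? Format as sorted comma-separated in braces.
pass 0 (initial): D(U)={4,6,7,9}
pass 1: U {4,6,7,9}->{}; W {2,3,6,7,8}->{2,3}; Y {4,6,7}->{}
pass 2: W {2,3}->{}
pass 3: no change
Fixpoint after 3 passes: D(U) = {}

Answer: {}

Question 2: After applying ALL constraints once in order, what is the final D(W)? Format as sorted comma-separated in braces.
Constraint 1 (W != U) on D(W)={2,3,6,7,8} D(U)={4,6,7,9}: no change
Constraint 2 (U != W) on D(U)={4,6,7,9} D(W)={2,3,6,7,8}: no change
Constraint 3 (W + U = Y) on D(W)={2,3,6,7,8} D(U)={4,6,7,9} D(Y)={4,6,7}: W {2,3,6,7,8}->{2,3}; U {4,6,7,9}->{4}; Y {4,6,7}->{6,7}
Constraint 4 (Y < U) on D(Y)={6,7} D(U)={4}: Y {6,7}->{}; U {4}->{}
So after all 4 constraints: D(W) = {2,3}

Answer: {2,3}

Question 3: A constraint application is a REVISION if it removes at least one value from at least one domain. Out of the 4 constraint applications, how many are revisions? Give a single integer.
Constraint 1 (W != U) on D(W)={2,3,6,7,8} D(U)={4,6,7,9}: no change => not a revision
Constraint 2 (U != W) on D(U)={4,6,7,9} D(W)={2,3,6,7,8}: no change => not a revision
Constraint 3 (W + U = Y) on D(W)={2,3,6,7,8} D(U)={4,6,7,9} D(Y)={4,6,7}: W {2,3,6,7,8}->{2,3}; U {4,6,7,9}->{4}; Y {4,6,7}->{6,7} => REVISION
Constraint 4 (Y < U) on D(Y)={6,7} D(U)={4}: Y {6,7}->{}; U {4}->{} => REVISION
Total revisions = 2

Answer: 2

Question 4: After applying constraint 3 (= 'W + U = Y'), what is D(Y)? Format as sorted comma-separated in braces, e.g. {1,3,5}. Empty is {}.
Constraint 1 (W != U) on D(W)={2,3,6,7,8} D(U)={4,6,7,9}: no change
Constraint 2 (U != W) on D(U)={4,6,7,9} D(W)={2,3,6,7,8}: no change
Constraint 3 (W + U = Y) on D(W)={2,3,6,7,8} D(U)={4,6,7,9} D(Y)={4,6,7}: W {2,3,6,7,8}->{2,3}; U {4,6,7,9}->{4}; Y {4,6,7}->{6,7}
So after constraint 3: D(Y) = {6,7}

Answer: {6,7}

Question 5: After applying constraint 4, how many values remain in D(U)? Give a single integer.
Answer: 0

Derivation:
Constraint 1 (W != U) on D(W)={2,3,6,7,8} D(U)={4,6,7,9}: no change
Constraint 2 (U != W) on D(U)={4,6,7,9} D(W)={2,3,6,7,8}: no change
Constraint 3 (W + U = Y) on D(W)={2,3,6,7,8} D(U)={4,6,7,9} D(Y)={4,6,7}: W {2,3,6,7,8}->{2,3}; U {4,6,7,9}->{4}; Y {4,6,7}->{6,7}
Constraint 4 (Y < U) on D(Y)={6,7} D(U)={4}: Y {6,7}->{}; U {4}->{}
So after constraint 4: D(U)={}, size = 0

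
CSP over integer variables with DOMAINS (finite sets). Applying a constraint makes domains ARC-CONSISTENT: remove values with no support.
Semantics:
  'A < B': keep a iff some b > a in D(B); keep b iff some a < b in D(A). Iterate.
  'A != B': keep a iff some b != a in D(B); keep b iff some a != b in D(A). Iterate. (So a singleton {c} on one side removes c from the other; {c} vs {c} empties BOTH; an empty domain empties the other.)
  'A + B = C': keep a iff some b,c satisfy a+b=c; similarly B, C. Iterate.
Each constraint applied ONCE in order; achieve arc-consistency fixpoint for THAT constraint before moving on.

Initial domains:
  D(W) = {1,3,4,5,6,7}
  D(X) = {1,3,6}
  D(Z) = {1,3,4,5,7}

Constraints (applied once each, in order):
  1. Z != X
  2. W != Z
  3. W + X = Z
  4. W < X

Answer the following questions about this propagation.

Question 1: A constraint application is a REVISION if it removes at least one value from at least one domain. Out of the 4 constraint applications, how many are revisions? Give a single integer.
Constraint 1 (Z != X) on D(Z)={1,3,4,5,7} D(X)={1,3,6}: no change => not a revision
Constraint 2 (W != Z) on D(W)={1,3,4,5,6,7} D(Z)={1,3,4,5,7}: no change => not a revision
Constraint 3 (W + X = Z) on D(W)={1,3,4,5,6,7} D(X)={1,3,6} D(Z)={1,3,4,5,7}: W {1,3,4,5,6,7}->{1,3,4,6}; Z {1,3,4,5,7}->{4,5,7} => REVISION
Constraint 4 (W < X) on D(W)={1,3,4,6} D(X)={1,3,6}: W {1,3,4,6}->{1,3,4}; X {1,3,6}->{3,6} => REVISION
Total revisions = 2

Answer: 2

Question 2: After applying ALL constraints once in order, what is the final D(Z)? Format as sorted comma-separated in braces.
Constraint 1 (Z != X) on D(Z)={1,3,4,5,7} D(X)={1,3,6}: no change
Constraint 2 (W != Z) on D(W)={1,3,4,5,6,7} D(Z)={1,3,4,5,7}: no change
Constraint 3 (W + X = Z) on D(W)={1,3,4,5,6,7} D(X)={1,3,6} D(Z)={1,3,4,5,7}: W {1,3,4,5,6,7}->{1,3,4,6}; Z {1,3,4,5,7}->{4,5,7}
Constraint 4 (W < X) on D(W)={1,3,4,6} D(X)={1,3,6}: W {1,3,4,6}->{1,3,4}; X {1,3,6}->{3,6}
So after all 4 constraints: D(Z) = {4,5,7}

Answer: {4,5,7}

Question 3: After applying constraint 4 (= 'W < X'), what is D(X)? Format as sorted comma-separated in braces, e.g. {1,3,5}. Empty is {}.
Constraint 1 (Z != X) on D(Z)={1,3,4,5,7} D(X)={1,3,6}: no change
Constraint 2 (W != Z) on D(W)={1,3,4,5,6,7} D(Z)={1,3,4,5,7}: no change
Constraint 3 (W + X = Z) on D(W)={1,3,4,5,6,7} D(X)={1,3,6} D(Z)={1,3,4,5,7}: W {1,3,4,5,6,7}->{1,3,4,6}; Z {1,3,4,5,7}->{4,5,7}
Constraint 4 (W < X) on D(W)={1,3,4,6} D(X)={1,3,6}: W {1,3,4,6}->{1,3,4}; X {1,3,6}->{3,6}
So after constraint 4: D(X) = {3,6}

Answer: {3,6}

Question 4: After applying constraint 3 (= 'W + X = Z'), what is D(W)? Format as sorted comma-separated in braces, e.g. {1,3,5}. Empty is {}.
Constraint 1 (Z != X) on D(Z)={1,3,4,5,7} D(X)={1,3,6}: no change
Constraint 2 (W != Z) on D(W)={1,3,4,5,6,7} D(Z)={1,3,4,5,7}: no change
Constraint 3 (W + X = Z) on D(W)={1,3,4,5,6,7} D(X)={1,3,6} D(Z)={1,3,4,5,7}: W {1,3,4,5,6,7}->{1,3,4,6}; Z {1,3,4,5,7}->{4,5,7}
So after constraint 3: D(W) = {1,3,4,6}

Answer: {1,3,4,6}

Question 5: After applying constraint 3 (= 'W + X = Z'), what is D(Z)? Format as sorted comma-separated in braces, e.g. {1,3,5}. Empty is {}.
Constraint 1 (Z != X) on D(Z)={1,3,4,5,7} D(X)={1,3,6}: no change
Constraint 2 (W != Z) on D(W)={1,3,4,5,6,7} D(Z)={1,3,4,5,7}: no change
Constraint 3 (W + X = Z) on D(W)={1,3,4,5,6,7} D(X)={1,3,6} D(Z)={1,3,4,5,7}: W {1,3,4,5,6,7}->{1,3,4,6}; Z {1,3,4,5,7}->{4,5,7}
So after constraint 3: D(Z) = {4,5,7}

Answer: {4,5,7}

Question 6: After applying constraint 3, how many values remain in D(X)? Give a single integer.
Answer: 3

Derivation:
Constraint 1 (Z != X) on D(Z)={1,3,4,5,7} D(X)={1,3,6}: no change
Constraint 2 (W != Z) on D(W)={1,3,4,5,6,7} D(Z)={1,3,4,5,7}: no change
Constraint 3 (W + X = Z) on D(W)={1,3,4,5,6,7} D(X)={1,3,6} D(Z)={1,3,4,5,7}: W {1,3,4,5,6,7}->{1,3,4,6}; Z {1,3,4,5,7}->{4,5,7}
So after constraint 3: D(X)={1,3,6}, size = 3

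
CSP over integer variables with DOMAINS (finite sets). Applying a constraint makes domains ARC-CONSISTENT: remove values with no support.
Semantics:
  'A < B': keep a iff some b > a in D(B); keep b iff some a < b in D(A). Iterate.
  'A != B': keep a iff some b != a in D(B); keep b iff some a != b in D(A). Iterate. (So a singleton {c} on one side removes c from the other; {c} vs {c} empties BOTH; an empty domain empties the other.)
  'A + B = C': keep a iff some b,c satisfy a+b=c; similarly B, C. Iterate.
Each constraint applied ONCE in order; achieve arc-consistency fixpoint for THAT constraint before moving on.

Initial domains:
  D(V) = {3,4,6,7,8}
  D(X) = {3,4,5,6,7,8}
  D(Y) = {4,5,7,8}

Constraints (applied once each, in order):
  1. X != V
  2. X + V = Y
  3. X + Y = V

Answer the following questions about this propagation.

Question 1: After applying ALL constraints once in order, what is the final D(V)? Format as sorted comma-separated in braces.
Answer: {}

Derivation:
Constraint 1 (X != V) on D(X)={3,4,5,6,7,8} D(V)={3,4,6,7,8}: no change
Constraint 2 (X + V = Y) on D(X)={3,4,5,6,7,8} D(V)={3,4,6,7,8} D(Y)={4,5,7,8}: X {3,4,5,6,7,8}->{3,4,5}; V {3,4,6,7,8}->{3,4}; Y {4,5,7,8}->{7,8}
Constraint 3 (X + Y = V) on D(X)={3,4,5} D(Y)={7,8} D(V)={3,4}: X {3,4,5}->{}; Y {7,8}->{}; V {3,4}->{}
So after all 3 constraints: D(V) = {}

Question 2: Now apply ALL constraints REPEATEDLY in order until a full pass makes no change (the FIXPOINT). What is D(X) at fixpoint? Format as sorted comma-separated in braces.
pass 0 (initial): D(X)={3,4,5,6,7,8}
pass 1: V {3,4,6,7,8}->{}; X {3,4,5,6,7,8}->{}; Y {4,5,7,8}->{}
pass 2: no change
Fixpoint after 2 passes: D(X) = {}

Answer: {}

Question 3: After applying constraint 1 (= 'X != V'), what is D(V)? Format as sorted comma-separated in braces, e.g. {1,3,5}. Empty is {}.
Constraint 1 (X != V) on D(X)={3,4,5,6,7,8} D(V)={3,4,6,7,8}: no change
So after constraint 1: D(V) = {3,4,6,7,8}

Answer: {3,4,6,7,8}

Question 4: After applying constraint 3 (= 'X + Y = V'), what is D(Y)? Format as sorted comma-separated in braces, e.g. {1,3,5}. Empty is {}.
Answer: {}

Derivation:
Constraint 1 (X != V) on D(X)={3,4,5,6,7,8} D(V)={3,4,6,7,8}: no change
Constraint 2 (X + V = Y) on D(X)={3,4,5,6,7,8} D(V)={3,4,6,7,8} D(Y)={4,5,7,8}: X {3,4,5,6,7,8}->{3,4,5}; V {3,4,6,7,8}->{3,4}; Y {4,5,7,8}->{7,8}
Constraint 3 (X + Y = V) on D(X)={3,4,5} D(Y)={7,8} D(V)={3,4}: X {3,4,5}->{}; Y {7,8}->{}; V {3,4}->{}
So after constraint 3: D(Y) = {}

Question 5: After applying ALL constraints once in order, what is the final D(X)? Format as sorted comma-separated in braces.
Answer: {}

Derivation:
Constraint 1 (X != V) on D(X)={3,4,5,6,7,8} D(V)={3,4,6,7,8}: no change
Constraint 2 (X + V = Y) on D(X)={3,4,5,6,7,8} D(V)={3,4,6,7,8} D(Y)={4,5,7,8}: X {3,4,5,6,7,8}->{3,4,5}; V {3,4,6,7,8}->{3,4}; Y {4,5,7,8}->{7,8}
Constraint 3 (X + Y = V) on D(X)={3,4,5} D(Y)={7,8} D(V)={3,4}: X {3,4,5}->{}; Y {7,8}->{}; V {3,4}->{}
So after all 3 constraints: D(X) = {}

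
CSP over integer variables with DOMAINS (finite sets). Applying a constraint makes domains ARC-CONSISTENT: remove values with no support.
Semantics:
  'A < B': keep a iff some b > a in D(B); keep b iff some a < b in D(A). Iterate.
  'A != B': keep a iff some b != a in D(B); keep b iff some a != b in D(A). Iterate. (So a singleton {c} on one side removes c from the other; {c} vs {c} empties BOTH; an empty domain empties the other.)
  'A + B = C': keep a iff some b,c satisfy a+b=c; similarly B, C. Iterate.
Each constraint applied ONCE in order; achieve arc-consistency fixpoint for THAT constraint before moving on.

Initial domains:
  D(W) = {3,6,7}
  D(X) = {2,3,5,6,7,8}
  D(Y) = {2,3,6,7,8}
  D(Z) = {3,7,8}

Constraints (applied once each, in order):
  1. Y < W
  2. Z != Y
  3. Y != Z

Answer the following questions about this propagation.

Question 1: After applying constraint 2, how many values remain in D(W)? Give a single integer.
Answer: 3

Derivation:
Constraint 1 (Y < W) on D(Y)={2,3,6,7,8} D(W)={3,6,7}: Y {2,3,6,7,8}->{2,3,6}
Constraint 2 (Z != Y) on D(Z)={3,7,8} D(Y)={2,3,6}: no change
So after constraint 2: D(W)={3,6,7}, size = 3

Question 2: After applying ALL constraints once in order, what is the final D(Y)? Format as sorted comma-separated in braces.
Answer: {2,3,6}

Derivation:
Constraint 1 (Y < W) on D(Y)={2,3,6,7,8} D(W)={3,6,7}: Y {2,3,6,7,8}->{2,3,6}
Constraint 2 (Z != Y) on D(Z)={3,7,8} D(Y)={2,3,6}: no change
Constraint 3 (Y != Z) on D(Y)={2,3,6} D(Z)={3,7,8}: no change
So after all 3 constraints: D(Y) = {2,3,6}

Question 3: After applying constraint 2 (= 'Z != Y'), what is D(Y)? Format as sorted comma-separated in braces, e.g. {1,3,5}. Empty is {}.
Answer: {2,3,6}

Derivation:
Constraint 1 (Y < W) on D(Y)={2,3,6,7,8} D(W)={3,6,7}: Y {2,3,6,7,8}->{2,3,6}
Constraint 2 (Z != Y) on D(Z)={3,7,8} D(Y)={2,3,6}: no change
So after constraint 2: D(Y) = {2,3,6}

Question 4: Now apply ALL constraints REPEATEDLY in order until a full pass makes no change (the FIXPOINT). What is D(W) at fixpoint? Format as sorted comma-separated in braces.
pass 0 (initial): D(W)={3,6,7}
pass 1: Y {2,3,6,7,8}->{2,3,6}
pass 2: no change
Fixpoint after 2 passes: D(W) = {3,6,7}

Answer: {3,6,7}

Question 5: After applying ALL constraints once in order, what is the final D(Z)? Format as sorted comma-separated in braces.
Constraint 1 (Y < W) on D(Y)={2,3,6,7,8} D(W)={3,6,7}: Y {2,3,6,7,8}->{2,3,6}
Constraint 2 (Z != Y) on D(Z)={3,7,8} D(Y)={2,3,6}: no change
Constraint 3 (Y != Z) on D(Y)={2,3,6} D(Z)={3,7,8}: no change
So after all 3 constraints: D(Z) = {3,7,8}

Answer: {3,7,8}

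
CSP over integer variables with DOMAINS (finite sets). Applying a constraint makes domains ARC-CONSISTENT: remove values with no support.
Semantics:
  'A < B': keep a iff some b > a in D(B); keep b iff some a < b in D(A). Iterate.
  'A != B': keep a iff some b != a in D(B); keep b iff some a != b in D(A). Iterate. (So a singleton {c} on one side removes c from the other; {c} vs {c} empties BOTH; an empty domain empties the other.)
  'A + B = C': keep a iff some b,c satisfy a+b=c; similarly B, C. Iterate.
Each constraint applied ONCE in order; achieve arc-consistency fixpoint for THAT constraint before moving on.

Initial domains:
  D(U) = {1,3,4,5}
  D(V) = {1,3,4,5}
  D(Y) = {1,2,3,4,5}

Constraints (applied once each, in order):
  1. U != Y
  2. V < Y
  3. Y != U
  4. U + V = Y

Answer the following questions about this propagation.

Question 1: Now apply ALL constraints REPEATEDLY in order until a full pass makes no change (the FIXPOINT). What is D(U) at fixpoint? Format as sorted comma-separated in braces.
pass 0 (initial): D(U)={1,3,4,5}
pass 1: U {1,3,4,5}->{1,3,4}; V {1,3,4,5}->{1,3,4}; Y {1,2,3,4,5}->{2,4,5}
pass 2: no change
Fixpoint after 2 passes: D(U) = {1,3,4}

Answer: {1,3,4}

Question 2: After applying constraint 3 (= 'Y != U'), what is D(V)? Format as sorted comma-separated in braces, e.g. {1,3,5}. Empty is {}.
Constraint 1 (U != Y) on D(U)={1,3,4,5} D(Y)={1,2,3,4,5}: no change
Constraint 2 (V < Y) on D(V)={1,3,4,5} D(Y)={1,2,3,4,5}: V {1,3,4,5}->{1,3,4}; Y {1,2,3,4,5}->{2,3,4,5}
Constraint 3 (Y != U) on D(Y)={2,3,4,5} D(U)={1,3,4,5}: no change
So after constraint 3: D(V) = {1,3,4}

Answer: {1,3,4}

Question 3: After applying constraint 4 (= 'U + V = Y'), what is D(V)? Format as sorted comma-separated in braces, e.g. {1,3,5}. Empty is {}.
Answer: {1,3,4}

Derivation:
Constraint 1 (U != Y) on D(U)={1,3,4,5} D(Y)={1,2,3,4,5}: no change
Constraint 2 (V < Y) on D(V)={1,3,4,5} D(Y)={1,2,3,4,5}: V {1,3,4,5}->{1,3,4}; Y {1,2,3,4,5}->{2,3,4,5}
Constraint 3 (Y != U) on D(Y)={2,3,4,5} D(U)={1,3,4,5}: no change
Constraint 4 (U + V = Y) on D(U)={1,3,4,5} D(V)={1,3,4} D(Y)={2,3,4,5}: U {1,3,4,5}->{1,3,4}; Y {2,3,4,5}->{2,4,5}
So after constraint 4: D(V) = {1,3,4}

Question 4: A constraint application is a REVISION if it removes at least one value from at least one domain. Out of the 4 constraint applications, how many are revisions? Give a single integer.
Answer: 2

Derivation:
Constraint 1 (U != Y) on D(U)={1,3,4,5} D(Y)={1,2,3,4,5}: no change => not a revision
Constraint 2 (V < Y) on D(V)={1,3,4,5} D(Y)={1,2,3,4,5}: V {1,3,4,5}->{1,3,4}; Y {1,2,3,4,5}->{2,3,4,5} => REVISION
Constraint 3 (Y != U) on D(Y)={2,3,4,5} D(U)={1,3,4,5}: no change => not a revision
Constraint 4 (U + V = Y) on D(U)={1,3,4,5} D(V)={1,3,4} D(Y)={2,3,4,5}: U {1,3,4,5}->{1,3,4}; Y {2,3,4,5}->{2,4,5} => REVISION
Total revisions = 2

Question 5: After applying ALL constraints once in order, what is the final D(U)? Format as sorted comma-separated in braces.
Constraint 1 (U != Y) on D(U)={1,3,4,5} D(Y)={1,2,3,4,5}: no change
Constraint 2 (V < Y) on D(V)={1,3,4,5} D(Y)={1,2,3,4,5}: V {1,3,4,5}->{1,3,4}; Y {1,2,3,4,5}->{2,3,4,5}
Constraint 3 (Y != U) on D(Y)={2,3,4,5} D(U)={1,3,4,5}: no change
Constraint 4 (U + V = Y) on D(U)={1,3,4,5} D(V)={1,3,4} D(Y)={2,3,4,5}: U {1,3,4,5}->{1,3,4}; Y {2,3,4,5}->{2,4,5}
So after all 4 constraints: D(U) = {1,3,4}

Answer: {1,3,4}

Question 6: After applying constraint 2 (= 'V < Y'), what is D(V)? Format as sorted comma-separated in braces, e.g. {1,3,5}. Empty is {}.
Constraint 1 (U != Y) on D(U)={1,3,4,5} D(Y)={1,2,3,4,5}: no change
Constraint 2 (V < Y) on D(V)={1,3,4,5} D(Y)={1,2,3,4,5}: V {1,3,4,5}->{1,3,4}; Y {1,2,3,4,5}->{2,3,4,5}
So after constraint 2: D(V) = {1,3,4}

Answer: {1,3,4}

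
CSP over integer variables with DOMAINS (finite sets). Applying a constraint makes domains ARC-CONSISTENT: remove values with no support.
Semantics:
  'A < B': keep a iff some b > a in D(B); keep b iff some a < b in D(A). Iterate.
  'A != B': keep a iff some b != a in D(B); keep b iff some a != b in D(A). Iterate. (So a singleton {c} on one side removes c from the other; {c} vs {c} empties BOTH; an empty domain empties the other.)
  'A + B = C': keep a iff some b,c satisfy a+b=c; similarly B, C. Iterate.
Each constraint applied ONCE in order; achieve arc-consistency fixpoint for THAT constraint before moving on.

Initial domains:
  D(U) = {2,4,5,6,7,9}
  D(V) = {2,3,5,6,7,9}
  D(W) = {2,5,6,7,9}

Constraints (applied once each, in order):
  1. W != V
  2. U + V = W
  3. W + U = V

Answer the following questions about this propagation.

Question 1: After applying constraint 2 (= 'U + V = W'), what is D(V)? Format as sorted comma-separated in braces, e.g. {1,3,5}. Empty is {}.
Answer: {2,3,5,7}

Derivation:
Constraint 1 (W != V) on D(W)={2,5,6,7,9} D(V)={2,3,5,6,7,9}: no change
Constraint 2 (U + V = W) on D(U)={2,4,5,6,7,9} D(V)={2,3,5,6,7,9} D(W)={2,5,6,7,9}: U {2,4,5,6,7,9}->{2,4,5,6,7}; V {2,3,5,6,7,9}->{2,3,5,7}; W {2,5,6,7,9}->{5,6,7,9}
So after constraint 2: D(V) = {2,3,5,7}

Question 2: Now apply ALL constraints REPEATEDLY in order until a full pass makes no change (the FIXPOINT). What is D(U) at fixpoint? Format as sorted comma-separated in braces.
pass 0 (initial): D(U)={2,4,5,6,7,9}
pass 1: U {2,4,5,6,7,9}->{2}; V {2,3,5,6,7,9}->{7}; W {2,5,6,7,9}->{5}
pass 2: U {2}->{}; V {7}->{}; W {5}->{}
pass 3: no change
Fixpoint after 3 passes: D(U) = {}

Answer: {}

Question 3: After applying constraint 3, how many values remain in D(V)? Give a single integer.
Constraint 1 (W != V) on D(W)={2,5,6,7,9} D(V)={2,3,5,6,7,9}: no change
Constraint 2 (U + V = W) on D(U)={2,4,5,6,7,9} D(V)={2,3,5,6,7,9} D(W)={2,5,6,7,9}: U {2,4,5,6,7,9}->{2,4,5,6,7}; V {2,3,5,6,7,9}->{2,3,5,7}; W {2,5,6,7,9}->{5,6,7,9}
Constraint 3 (W + U = V) on D(W)={5,6,7,9} D(U)={2,4,5,6,7} D(V)={2,3,5,7}: W {5,6,7,9}->{5}; U {2,4,5,6,7}->{2}; V {2,3,5,7}->{7}
So after constraint 3: D(V)={7}, size = 1

Answer: 1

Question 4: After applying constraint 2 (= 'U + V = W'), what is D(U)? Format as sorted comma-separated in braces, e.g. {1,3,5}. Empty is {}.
Answer: {2,4,5,6,7}

Derivation:
Constraint 1 (W != V) on D(W)={2,5,6,7,9} D(V)={2,3,5,6,7,9}: no change
Constraint 2 (U + V = W) on D(U)={2,4,5,6,7,9} D(V)={2,3,5,6,7,9} D(W)={2,5,6,7,9}: U {2,4,5,6,7,9}->{2,4,5,6,7}; V {2,3,5,6,7,9}->{2,3,5,7}; W {2,5,6,7,9}->{5,6,7,9}
So after constraint 2: D(U) = {2,4,5,6,7}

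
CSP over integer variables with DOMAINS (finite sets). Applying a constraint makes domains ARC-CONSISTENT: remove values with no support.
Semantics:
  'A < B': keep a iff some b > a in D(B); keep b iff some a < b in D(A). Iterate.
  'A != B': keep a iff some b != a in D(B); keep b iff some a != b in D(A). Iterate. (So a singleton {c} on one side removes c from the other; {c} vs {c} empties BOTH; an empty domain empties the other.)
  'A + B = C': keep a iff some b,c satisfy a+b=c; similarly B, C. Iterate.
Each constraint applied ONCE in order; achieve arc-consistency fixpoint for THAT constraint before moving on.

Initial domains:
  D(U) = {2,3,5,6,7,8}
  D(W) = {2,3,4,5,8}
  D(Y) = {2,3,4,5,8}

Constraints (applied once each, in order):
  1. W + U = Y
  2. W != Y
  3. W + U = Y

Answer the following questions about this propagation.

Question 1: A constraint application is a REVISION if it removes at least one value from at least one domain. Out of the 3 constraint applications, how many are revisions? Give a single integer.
Constraint 1 (W + U = Y) on D(W)={2,3,4,5,8} D(U)={2,3,5,6,7,8} D(Y)={2,3,4,5,8}: W {2,3,4,5,8}->{2,3,5}; U {2,3,5,6,7,8}->{2,3,5,6}; Y {2,3,4,5,8}->{4,5,8} => REVISION
Constraint 2 (W != Y) on D(W)={2,3,5} D(Y)={4,5,8}: no change => not a revision
Constraint 3 (W + U = Y) on D(W)={2,3,5} D(U)={2,3,5,6} D(Y)={4,5,8}: no change => not a revision
Total revisions = 1

Answer: 1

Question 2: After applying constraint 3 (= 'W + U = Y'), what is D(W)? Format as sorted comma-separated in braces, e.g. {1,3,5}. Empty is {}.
Constraint 1 (W + U = Y) on D(W)={2,3,4,5,8} D(U)={2,3,5,6,7,8} D(Y)={2,3,4,5,8}: W {2,3,4,5,8}->{2,3,5}; U {2,3,5,6,7,8}->{2,3,5,6}; Y {2,3,4,5,8}->{4,5,8}
Constraint 2 (W != Y) on D(W)={2,3,5} D(Y)={4,5,8}: no change
Constraint 3 (W + U = Y) on D(W)={2,3,5} D(U)={2,3,5,6} D(Y)={4,5,8}: no change
So after constraint 3: D(W) = {2,3,5}

Answer: {2,3,5}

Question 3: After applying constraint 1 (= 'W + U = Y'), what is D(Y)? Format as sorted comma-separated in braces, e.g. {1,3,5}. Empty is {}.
Answer: {4,5,8}

Derivation:
Constraint 1 (W + U = Y) on D(W)={2,3,4,5,8} D(U)={2,3,5,6,7,8} D(Y)={2,3,4,5,8}: W {2,3,4,5,8}->{2,3,5}; U {2,3,5,6,7,8}->{2,3,5,6}; Y {2,3,4,5,8}->{4,5,8}
So after constraint 1: D(Y) = {4,5,8}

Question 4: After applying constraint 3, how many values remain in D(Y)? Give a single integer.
Constraint 1 (W + U = Y) on D(W)={2,3,4,5,8} D(U)={2,3,5,6,7,8} D(Y)={2,3,4,5,8}: W {2,3,4,5,8}->{2,3,5}; U {2,3,5,6,7,8}->{2,3,5,6}; Y {2,3,4,5,8}->{4,5,8}
Constraint 2 (W != Y) on D(W)={2,3,5} D(Y)={4,5,8}: no change
Constraint 3 (W + U = Y) on D(W)={2,3,5} D(U)={2,3,5,6} D(Y)={4,5,8}: no change
So after constraint 3: D(Y)={4,5,8}, size = 3

Answer: 3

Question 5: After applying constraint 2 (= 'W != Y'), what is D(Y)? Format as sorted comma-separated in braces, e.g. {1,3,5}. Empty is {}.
Answer: {4,5,8}

Derivation:
Constraint 1 (W + U = Y) on D(W)={2,3,4,5,8} D(U)={2,3,5,6,7,8} D(Y)={2,3,4,5,8}: W {2,3,4,5,8}->{2,3,5}; U {2,3,5,6,7,8}->{2,3,5,6}; Y {2,3,4,5,8}->{4,5,8}
Constraint 2 (W != Y) on D(W)={2,3,5} D(Y)={4,5,8}: no change
So after constraint 2: D(Y) = {4,5,8}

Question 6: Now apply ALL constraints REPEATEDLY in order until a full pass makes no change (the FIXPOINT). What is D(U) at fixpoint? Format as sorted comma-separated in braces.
Answer: {2,3,5,6}

Derivation:
pass 0 (initial): D(U)={2,3,5,6,7,8}
pass 1: U {2,3,5,6,7,8}->{2,3,5,6}; W {2,3,4,5,8}->{2,3,5}; Y {2,3,4,5,8}->{4,5,8}
pass 2: no change
Fixpoint after 2 passes: D(U) = {2,3,5,6}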